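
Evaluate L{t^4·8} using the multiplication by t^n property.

L{8} = 8/s. d^1/ds^1[1/s] = -1/s². d^2/ds^2[1/s] = 2/s^3. d^3/ds^3[1/s] = -6/s^4. d^4/ds^4[1/s] = 24/s^5. So L{t^4} = (-1)^{4}·24/s^5 = 24/s^5. Then L{t^4·8} = 8·24/s^5 = 192/s^5

Final answer: 192/s^5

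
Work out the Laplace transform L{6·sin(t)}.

L{sin(ωt)} = ω/(s² + ω²), so L{sin(t)} = 1/(s² + 1). Then L{6·sin(t)} = 6·1/(s² + 1) = 6/(s² + 1)

Final answer: 6/(s² + 1)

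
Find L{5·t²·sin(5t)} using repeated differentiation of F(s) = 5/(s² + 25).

F(s) = 5/(s² + 25). F'(s) = -10s/(s² + 25)². F''(s) = -10(25 - 3s²)/(s² + 25)³ = (30s² - 250)/(s² + 25)³. So L{t²·sin(5t)} = (-1)² F''(s) = (30s² - 250)/(s² + 25)³. Then L{5·t²·sin(5t)} = 5·(30s² - 250)/(s² + 25)³ = (150s² - 1250)/(s² + 25)³

Final answer: (150s² - 1250)/(s² + 25)³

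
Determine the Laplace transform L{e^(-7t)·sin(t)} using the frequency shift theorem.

Frequency shift: L{e^(at)f(t)} = F(s-a). L{e^(-7t)·sin(t)} = 1/((s+7)² + 1)

Final answer: 1/((s+7)² + 1)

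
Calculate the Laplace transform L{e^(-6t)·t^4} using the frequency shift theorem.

L{e^(at)·t^n} = n!/(s-a)^(n+1), so L{e^(-6t)·t^4} = 24/(s+6)^5

Final answer: 24/(s+6)^5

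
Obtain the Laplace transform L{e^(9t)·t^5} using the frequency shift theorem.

L{e^(at)·t^n} = n!/(s-a)^(n+1), so L{e^(9t)·t^5} = 120/(s-9)^6

Final answer: 120/(s-9)^6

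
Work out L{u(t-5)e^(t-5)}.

u(t-a)f(t-a) with f(t)=e^t. L{e^t} = 1/(s-1). By time shift: e^(-5s)/(s-1)

Final answer: e^(-5s)/(s-1)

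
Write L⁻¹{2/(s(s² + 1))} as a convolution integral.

2/(s(s² + 1)) = (1/s)·(2/(s² + 1)) = L{1}·L{2·sin(t)}. So f(t) = 1*(2·sin(t)) = ∫₀ᵗ 2·sin(τ) dτ

Final answer: ∫₀ᵗ 2·sin(τ) dτ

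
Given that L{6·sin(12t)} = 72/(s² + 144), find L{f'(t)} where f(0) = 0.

L{f'(t)} = s·F(s) - f(0) = s·72/(s² + 144) - 0 = 72s/(s² + 144)

Final answer: 72s/(s² + 144)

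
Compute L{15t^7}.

L{t^n} = n!/s^(n+1). So L{15t^7} = 15·7!/s^8 = 75600/s^8

Final answer: 75600/s^8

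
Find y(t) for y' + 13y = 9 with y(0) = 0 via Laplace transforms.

sY + 13Y = 9/s. Y = 9/(s(s+13)). Partial fractions: Y = 9/13/s - 9/13/(s+13)

Final answer: y(t) = 9/13(1 - e^(-13t))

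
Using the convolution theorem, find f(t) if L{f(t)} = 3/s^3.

3/s^3 = (3/s)·(1/s^2) = L{3}·L{t}. By convolution, f(t) = 3*t = ∫₀ᵗ 3·τ dτ = 3·t²/2

Final answer: 3·t²/2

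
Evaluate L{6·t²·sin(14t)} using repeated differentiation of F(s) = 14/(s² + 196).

F(s) = 14/(s² + 196). F'(s) = -28s/(s² + 196)². F''(s) = -28(196 - 3s²)/(s² + 196)³ = (84s² - 5488)/(s² + 196)³. So L{t²·sin(14t)} = (-1)² F''(s) = (84s² - 5488)/(s² + 196)³. Then L{6·t²·sin(14t)} = 6·(84s² - 5488)/(s² + 196)³ = (504s² - 32928)/(s² + 196)³

Final answer: (504s² - 32928)/(s² + 196)³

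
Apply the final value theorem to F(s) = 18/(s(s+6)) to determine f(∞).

f(∞) = lim_{s→0} s·18/(s(s+6)) = lim_{s→0} 18/(s+6) = 18/6 = 3

Final answer: 3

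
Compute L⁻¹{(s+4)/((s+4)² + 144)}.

Using frequency shift: L⁻¹{(s-a)/((s-a)² + b²)} = e^(at)cos(bt). Here a=-4, b=12

Final answer: e^(-4t)·cos(12t)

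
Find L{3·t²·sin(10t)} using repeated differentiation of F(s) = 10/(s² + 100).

F(s) = 10/(s² + 100). F'(s) = -20s/(s² + 100)². F''(s) = -20(100 - 3s²)/(s² + 100)³ = (60s² - 2000)/(s² + 100)³. So L{t²·sin(10t)} = (-1)² F''(s) = (60s² - 2000)/(s² + 100)³. Then L{3·t²·sin(10t)} = 3·(60s² - 2000)/(s² + 100)³ = (180s² - 6000)/(s² + 100)³

Final answer: (180s² - 6000)/(s² + 100)³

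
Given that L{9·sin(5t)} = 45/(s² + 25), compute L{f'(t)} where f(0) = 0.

L{f'(t)} = s·F(s) - f(0) = s·45/(s² + 25) - 0 = 45s/(s² + 25)

Final answer: 45s/(s² + 25)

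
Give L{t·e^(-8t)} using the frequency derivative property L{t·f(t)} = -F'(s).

L{e^(-8t)} = 1/(s+8). By frequency derivative: L{t·e^(-8t)} = -d/ds[1/(s+8)] = -(-1)/(s+8)² = 1/(s+8)²

Final answer: 1/(s+8)²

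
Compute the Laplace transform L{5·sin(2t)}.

L{sin(ωt)} = ω/(s² + ω²), so L{sin(2t)} = 2/(s² + 4). Then L{5·sin(2t)} = 5·2/(s² + 4) = 10/(s² + 4)

Final answer: 10/(s² + 4)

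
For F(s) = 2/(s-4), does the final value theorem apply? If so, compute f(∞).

sF(s) = 2s/(s-4) has a pole at s = 4 in the right half-plane. Theorem does NOT apply (unstable system; f(t) = 2·e^(4t) grows without bound).

Final answer: Not applicable (unstable)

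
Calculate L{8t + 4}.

L{8t + 4} = 8·L{t} + 4·L{1} = 8/s² + 4/s

Final answer: 8/s² + 4/s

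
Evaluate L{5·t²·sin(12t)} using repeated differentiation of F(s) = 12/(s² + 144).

F(s) = 12/(s² + 144). F'(s) = -24s/(s² + 144)². F''(s) = -24(144 - 3s²)/(s² + 144)³ = (72s² - 3456)/(s² + 144)³. So L{t²·sin(12t)} = (-1)² F''(s) = (72s² - 3456)/(s² + 144)³. Then L{5·t²·sin(12t)} = 5·(72s² - 3456)/(s² + 144)³ = (360s² - 17280)/(s² + 144)³

Final answer: (360s² - 17280)/(s² + 144)³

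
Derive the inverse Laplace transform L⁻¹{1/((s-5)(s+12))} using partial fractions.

Decompose: A/(s-5) + B/(s+12). A = 1/17, B = -1/17. f(t) = (e^(5t) - e^(-12t))/17

Final answer: (e^(5t) - e^(-12t))/17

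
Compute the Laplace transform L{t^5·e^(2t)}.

L{t^n·e^(at)} = n!/(s-a)^(n+1), so L{t^5·e^(2t)} = 120/(s-2)^6

Final answer: 120/(s-2)^6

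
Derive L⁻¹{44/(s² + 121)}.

This is the form c·a/(s² + a²) with a = 11, c = 4. L⁻¹ = 4·sin(11t)

Final answer: 4·sin(11t)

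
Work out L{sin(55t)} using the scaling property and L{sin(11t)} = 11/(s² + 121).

Using L{f(at)} = (1/a)F(s/a) with a=5: L{sin(55t)} = (1/5) · 11/((s/5)² + 121) = (1/5) · 11·25/(s² + 3025) = 55/(s² + 3025)

Final answer: 55/(s² + 3025)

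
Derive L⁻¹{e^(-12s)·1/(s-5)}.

L⁻¹{1/(s-5)} = e^(5t). By the time shift theorem, L⁻¹{e^(-as)F(s)} = u(t-a)f(t-a) with a=12, so L⁻¹{e^(-12s)·1/(s-5)} = u(t-12)·e^(5(t-12))

Final answer: u(t-12)·e^(5(t-12))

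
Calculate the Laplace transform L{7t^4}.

L{7t^4} = 7 · L{t^4} = 7 · 24/s^5 = 168/s^5

Final answer: 168/s^5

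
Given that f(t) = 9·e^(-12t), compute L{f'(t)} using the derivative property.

f(0) = 9, F(s) = 9/(s+12). L{f'(t)} = s·F(s) - f(0) = 9s/(s+12) - 9 = (9s - 9(s+12))/(s+12) = -108/(s+12)

Final answer: -108/(s+12)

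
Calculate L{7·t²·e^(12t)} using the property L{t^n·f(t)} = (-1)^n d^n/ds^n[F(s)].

L{e^(12t)} = 1/(s-12). d/ds[1/(s-12)] = -1/(s-12)². d²/ds²[1/(s-12)] = 2/(s-12)³. So L{t²·e^(12t)} = (-1)² · 2/(s-12)³ = 2/(s-12)³. Then L{7·t²·e^(12t)} = 7·2/(s-12)³ = 14/(s-12)³

Final answer: 14/(s-12)³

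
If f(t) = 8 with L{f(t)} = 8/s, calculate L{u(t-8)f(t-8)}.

Time shift theorem: L{u(t-a)f(t-a)} = e^(-as)F(s). Here a=8, F(s) = 8/s, so L{u(t-8)f(t-8)} = e^(-8s)·8/s

Final answer: e^(-8s)·8/s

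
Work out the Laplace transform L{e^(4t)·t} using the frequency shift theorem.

L{e^(at)·t^n} = n!/(s-a)^(n+1), so L{e^(4t)·t} = 1/(s-4)^2

Final answer: 1/(s-4)^2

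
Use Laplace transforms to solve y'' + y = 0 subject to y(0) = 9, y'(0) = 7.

L{y''} + 1L{y} = 0. s²Y - 9s - 7 + Y = 0. Y(s² + 1) = 9s + 7. Y = (9s + 7)/(s² + 1). Inverting: y(t) = 9cos(t) + 7sin(t)

Final answer: y(t) = 9cos(t) + 7sin(t)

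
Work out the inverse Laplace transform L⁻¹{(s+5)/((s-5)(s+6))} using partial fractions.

Using partial fractions, f(t) = (10e^(5t) + e^(-6t))/11

Final answer: (10e^(5t) + e^(-6t))/11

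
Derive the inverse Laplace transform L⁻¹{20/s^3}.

L⁻¹{n!/s^(n+1)} = t^n with n=2. So L⁻¹{2/s^3} = t^2, and L⁻¹{20/s^3} = (20/2)·t^2 = 10·t^2

Final answer: 10·t^2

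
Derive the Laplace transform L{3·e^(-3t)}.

L{e^(at)} = 1/(s-a), so L{e^(-3t)} = 1/(s+3). Then L{3·e^(-3t)} = 3/(s+3)

Final answer: 3/(s+3)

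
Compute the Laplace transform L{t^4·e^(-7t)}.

L{t^n·e^(at)} = n!/(s-a)^(n+1), so L{t^4·e^(-7t)} = 24/(s+7)^5

Final answer: 24/(s+7)^5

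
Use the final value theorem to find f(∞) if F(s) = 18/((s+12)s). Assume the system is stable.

f(∞) = lim_{s→0} sF(s) = lim_{s→0} 18/(s+12) = 3/2

Final answer: 3/2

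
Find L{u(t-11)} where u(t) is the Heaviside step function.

L{u(t-a)} = e^(-as)/s. Here a=11, so L{u(t-11)} = e^(-11s)/s

Final answer: e^(-11s)/s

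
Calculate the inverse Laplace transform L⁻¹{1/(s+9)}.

L⁻¹{1/(s-a)} = e^(at), so L⁻¹{1/(s+9)} = e^(-9t)

Final answer: e^(-9t)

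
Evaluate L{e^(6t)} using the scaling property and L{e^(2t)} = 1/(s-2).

Using L{f(at)} = (1/a)F(s/a) with a=3 and f(t) = e^(2t): L{e^(6t)} = (1/3) · 1/((s/3)-2) = (1/3) · 3/(s-6) = 1/(s-6)

Final answer: 1/(s-6)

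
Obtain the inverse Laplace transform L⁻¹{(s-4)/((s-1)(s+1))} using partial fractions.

Using partial fractions, f(t) = (-3e^t + 5e^(-t))/2

Final answer: (-3e^t + 5e^(-t))/2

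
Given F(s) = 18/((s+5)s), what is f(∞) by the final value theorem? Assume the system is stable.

f(∞) = lim_{s→0} sF(s) = lim_{s→0} 18/(s+5) = 18/5

Final answer: 18/5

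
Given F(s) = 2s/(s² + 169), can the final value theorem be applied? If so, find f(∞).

The final value theorem requires all poles of sF(s) in the left half-plane. sF(s) = 2s²/(s² + 169) has poles at s = ±13i (imaginary axis). Theorem does NOT apply (oscillatory system).

Final answer: Not applicable (oscillatory)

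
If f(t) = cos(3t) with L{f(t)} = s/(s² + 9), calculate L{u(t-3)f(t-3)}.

Time shift theorem: L{u(t-a)f(t-a)} = e^(-as)F(s). Here a=3, F(s) = s/(s² + 9), so L{u(t-3)f(t-3)} = e^(-3s)·s/(s² + 9)

Final answer: e^(-3s)·s/(s² + 9)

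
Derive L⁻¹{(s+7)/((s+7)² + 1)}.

Using frequency shift: L⁻¹{(s-a)/((s-a)² + b²)} = e^(at)cos(bt). Here a=-7, b=1

Final answer: e^(-7t)·cos(t)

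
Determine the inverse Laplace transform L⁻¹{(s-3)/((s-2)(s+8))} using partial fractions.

Using partial fractions, f(t) = (-e^(2t) + 11e^(-8t))/10

Final answer: (-e^(2t) + 11e^(-8t))/10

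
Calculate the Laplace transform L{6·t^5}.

L{t^n} = n!/s^(n+1), so L{t^5} = 120/s^6. Then L{6·t^5} = 6·120/s^6 = 720/s^6

Final answer: 720/s^6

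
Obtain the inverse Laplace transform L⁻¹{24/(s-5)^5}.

L⁻¹{n!/(s-a)^(n+1)} = t^n·e^(at) with n=4, a=5. So L⁻¹{24/(s-5)^5} = t^4·e^(5t)

Final answer: t^4·e^(5t)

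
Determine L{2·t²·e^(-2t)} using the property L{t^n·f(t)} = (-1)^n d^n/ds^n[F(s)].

L{e^(-2t)} = 1/(s+2). d/ds[1/(s+2)] = -1/(s+2)². d²/ds²[1/(s+2)] = 2/(s+2)³. So L{t²·e^(-2t)} = (-1)² · 2/(s+2)³ = 2/(s+2)³. Then L{2·t²·e^(-2t)} = 2·2/(s+2)³ = 4/(s+2)³

Final answer: 4/(s+2)³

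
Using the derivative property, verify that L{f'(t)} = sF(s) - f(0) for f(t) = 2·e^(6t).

f'(t) = 12e^(6t). Direct: L{f'(t)} = 12/(s-6). Property: s·2/(s-6) - 2 = (2s - 2(s-6))/(s-6) = 12/(s-6). ✓

Final answer: 12/(s-6)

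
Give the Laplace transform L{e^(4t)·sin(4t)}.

L{e^(at)·sin(ωt)} = ω/((s-a)² + ω²), so L{e^(4t)·sin(4t)} = 4/((s-4)² + 16)

Final answer: 4/((s-4)² + 16)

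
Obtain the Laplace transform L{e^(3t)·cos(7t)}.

L{e^(at)·cos(ωt)} = (s-a)/((s-a)² + ω²), so L{e^(3t)·cos(7t)} = (s-3)/((s-3)² + 49)

Final answer: (s-3)/((s-3)² + 49)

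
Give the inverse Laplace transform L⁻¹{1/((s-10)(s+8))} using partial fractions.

Decompose: A/(s-10) + B/(s+8). A = 1/18, B = -1/18. f(t) = (e^(10t) - e^(-8t))/18

Final answer: (e^(10t) - e^(-8t))/18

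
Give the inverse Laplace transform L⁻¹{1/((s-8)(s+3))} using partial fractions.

Decompose: A/(s-8) + B/(s+3). A = 1/11, B = -1/11. f(t) = (e^(8t) - e^(-3t))/11

Final answer: (e^(8t) - e^(-3t))/11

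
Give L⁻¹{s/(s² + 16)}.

This is the form c·s/(s² + a²) with a = 4. L⁻¹ = cos(4t)

Final answer: cos(4t)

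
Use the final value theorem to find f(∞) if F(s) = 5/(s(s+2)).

f(∞) = lim_{s→0} s·5/(s(s+2)) = lim_{s→0} 5/(s+2) = 5/2 = 5/2

Final answer: 5/2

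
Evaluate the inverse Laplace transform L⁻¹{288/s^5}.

L⁻¹{n!/s^(n+1)} = t^n with n=4. So L⁻¹{24/s^5} = t^4, and L⁻¹{288/s^5} = (288/24)·t^4 = 12·t^4

Final answer: 12·t^4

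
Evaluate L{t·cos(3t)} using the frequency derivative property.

L{cos(3t)} = s/(s² + 9). Derivative: d/ds[s/(s² + 9)] = [(s² + 9) - s·2s]/(s² + 9)² = (9 - s²)/(s² + 9)². So L{t·cos(3t)} = -F'(s) = (s² - 9)/(s² + 9)²

Final answer: (s² - 9)/(s² + 9)²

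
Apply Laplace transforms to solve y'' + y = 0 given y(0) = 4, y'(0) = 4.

L{y''} + 1L{y} = 0. s²Y - 4s - 4 + Y = 0. Y(s² + 1) = 4s + 4. Y = (4s + 4)/(s² + 1). Inverting: y(t) = 4cos(t) + 4sin(t)

Final answer: y(t) = 4cos(t) + 4sin(t)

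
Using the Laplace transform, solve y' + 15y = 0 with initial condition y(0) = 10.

L{y'} + 15L{y} = 0. sY - 10 + 15Y = 0. Y(s+15) = 10. Y = 10/(s+15)

Final answer: y(t) = 10e^(-15t)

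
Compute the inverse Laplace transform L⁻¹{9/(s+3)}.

L⁻¹{1/(s-a)} = e^(at), so L⁻¹{1/(s+3)} = e^(-3t), and L⁻¹{9/(s+3)} = 9·e^(-3t)

Final answer: 9·e^(-3t)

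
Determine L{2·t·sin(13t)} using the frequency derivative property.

L{sin(13t)} = 13/(s² + 169). By L{t·f(t)} = -F'(s): -d/ds[13/(s² + 169)] = -(13)·(-2s)/(s² + 169)² = 26s/(s² + 169)². Then L{2·t·sin(13t)} = 2·26s/(s² + 169)² = 52s/(s² + 169)²

Final answer: 52s/(s² + 169)²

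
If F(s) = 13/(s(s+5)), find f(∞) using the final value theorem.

f(∞) = lim_{s→0} s·13/(s(s+5)) = lim_{s→0} 13/(s+5) = 13/5 = 13/5

Final answer: 13/5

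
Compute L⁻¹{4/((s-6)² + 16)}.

Form: b/((s-a)² + b²) → e^(at)sin(bt). With a=6, b=4

Final answer: e^(6t)·sin(4t)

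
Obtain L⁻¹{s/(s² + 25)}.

This is the form c·s/(s² + a²) with a = 5. L⁻¹ = cos(5t)

Final answer: cos(5t)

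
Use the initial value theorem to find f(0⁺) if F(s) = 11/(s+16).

f(0⁺) = lim_{s→∞} s·11/(s+16) = lim_{s→∞} 11s/(s+16) = 11

Final answer: 11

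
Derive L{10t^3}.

L{t^n} = n!/s^(n+1). So L{10t^3} = 10·3!/s^4 = 60/s^4

Final answer: 60/s^4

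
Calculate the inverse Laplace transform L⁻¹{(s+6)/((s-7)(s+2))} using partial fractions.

Using partial fractions, f(t) = (13e^(7t) - 4e^(-2t))/9

Final answer: (13e^(7t) - 4e^(-2t))/9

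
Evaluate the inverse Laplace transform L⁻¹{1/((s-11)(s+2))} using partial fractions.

Decompose: A/(s-11) + B/(s+2). A = 1/13, B = -1/13. f(t) = (e^(11t) - e^(-2t))/13

Final answer: (e^(11t) - e^(-2t))/13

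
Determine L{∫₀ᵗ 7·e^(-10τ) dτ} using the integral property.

L{∫₀ᵗ f(τ)dτ} = F(s)/s with F(s) = 7/(s+10), so L{∫₀ᵗ 7·e^(-10τ) dτ} = 7/(s(s+10))

Final answer: 7/(s(s+10))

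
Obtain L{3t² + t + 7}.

L{3t² + t + 7} = 3·2/s³ + 1/s² + 7/s = 6/s³ + 1/s² + 7/s

Final answer: 6/s³ + 1/s² + 7/s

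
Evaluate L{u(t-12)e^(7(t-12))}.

u(t-a)f(t-a) with f(t)=e^(7t). L{e^(7t)} = 1/(s-7). By time shift: e^(-12s)/(s-7)

Final answer: e^(-12s)/(s-7)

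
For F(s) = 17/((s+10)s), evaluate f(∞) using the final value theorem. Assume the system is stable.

f(∞) = lim_{s→0} sF(s) = lim_{s→0} 17/(s+10) = 17/10

Final answer: 17/10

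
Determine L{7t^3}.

L{t^n} = n!/s^(n+1). So L{7t^3} = 7·3!/s^4 = 42/s^4

Final answer: 42/s^4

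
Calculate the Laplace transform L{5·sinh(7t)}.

L{sinh(ωt)} = ω/(s² - ω²), so L{sinh(7t)} = 7/(s² - 49). Then L{5·sinh(7t)} = 5·7/(s² - 49) = 35/(s² - 49)

Final answer: 35/(s² - 49)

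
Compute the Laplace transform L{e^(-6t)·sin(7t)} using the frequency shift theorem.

Frequency shift: L{e^(at)f(t)} = F(s-a). L{e^(-6t)·sin(7t)} = 7/((s+6)² + 49)

Final answer: 7/((s+6)² + 49)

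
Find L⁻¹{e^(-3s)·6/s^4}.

L⁻¹{6/s^4} = t^3. By the time shift theorem, L⁻¹{e^(-as)F(s)} = u(t-a)f(t-a) with a=3, so L⁻¹{e^(-3s)·6/s^4} = u(t-3)·(t-3)^3

Final answer: u(t-3)·(t-3)^3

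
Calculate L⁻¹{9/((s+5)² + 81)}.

Form: b/((s-a)² + b²) → e^(at)sin(bt). With a=-5, b=9

Final answer: e^(-5t)·sin(9t)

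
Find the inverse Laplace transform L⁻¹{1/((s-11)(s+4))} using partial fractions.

Decompose: A/(s-11) + B/(s+4). A = 1/15, B = -1/15. f(t) = (e^(11t) - e^(-4t))/15

Final answer: (e^(11t) - e^(-4t))/15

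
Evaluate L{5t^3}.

L{t^n} = n!/s^(n+1). So L{5t^3} = 5·3!/s^4 = 30/s^4

Final answer: 30/s^4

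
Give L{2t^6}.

L{t^n} = n!/s^(n+1). So L{2t^6} = 2·6!/s^7 = 1440/s^7

Final answer: 1440/s^7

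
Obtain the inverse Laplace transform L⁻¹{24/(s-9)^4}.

L⁻¹{n!/(s-a)^(n+1)} = t^n·e^(at) with n=3, a=9. So L⁻¹{6/(s-9)^4} = t^3·e^(9t), and L⁻¹{24/(s-9)^4} = (24/6)·t^3·e^(9t) = 4·t^3·e^(9t)

Final answer: 4·t^3·e^(9t)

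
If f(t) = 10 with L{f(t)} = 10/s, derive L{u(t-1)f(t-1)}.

Time shift theorem: L{u(t-a)f(t-a)} = e^(-as)F(s). Here a=1, F(s) = 10/s, so L{u(t-1)f(t-1)} = e^(-s)·10/s

Final answer: e^(-s)·10/s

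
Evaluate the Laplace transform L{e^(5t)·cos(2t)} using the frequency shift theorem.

Frequency shift: L{e^(at)f(t)} = F(s-a). L{e^(5t)·cos(2t)} = (s-5)/((s-5)² + 4)

Final answer: (s-5)/((s-5)² + 4)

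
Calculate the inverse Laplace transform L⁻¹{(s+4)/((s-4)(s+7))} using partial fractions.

Using partial fractions, f(t) = (8e^(4t) + 3e^(-7t))/11

Final answer: (8e^(4t) + 3e^(-7t))/11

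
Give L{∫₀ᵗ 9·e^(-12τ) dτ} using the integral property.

L{∫₀ᵗ f(τ)dτ} = F(s)/s with F(s) = 9/(s+12), so L{∫₀ᵗ 9·e^(-12τ) dτ} = 9/(s(s+12))

Final answer: 9/(s(s+12))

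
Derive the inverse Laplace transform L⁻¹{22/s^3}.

L⁻¹{n!/s^(n+1)} = t^n with n=2. So L⁻¹{2/s^3} = t^2, and L⁻¹{22/s^3} = (22/2)·t^2 = 11·t^2

Final answer: 11·t^2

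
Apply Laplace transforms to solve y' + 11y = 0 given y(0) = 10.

L{y'} + 11L{y} = 0. sY - 10 + 11Y = 0. Y(s+11) = 10. Y = 10/(s+11)

Final answer: y(t) = 10e^(-11t)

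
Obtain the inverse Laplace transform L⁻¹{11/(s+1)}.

L⁻¹{1/(s-a)} = e^(at), so L⁻¹{1/(s+1)} = e^(-t), and L⁻¹{11/(s+1)} = 11·e^(-t)

Final answer: 11·e^(-t)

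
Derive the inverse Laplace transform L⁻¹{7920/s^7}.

L⁻¹{n!/s^(n+1)} = t^n with n=6. So L⁻¹{720/s^7} = t^6, and L⁻¹{7920/s^7} = (7920/720)·t^6 = 11·t^6

Final answer: 11·t^6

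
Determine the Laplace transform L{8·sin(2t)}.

L{sin(ωt)} = ω/(s² + ω²), so L{sin(2t)} = 2/(s² + 4). Then L{8·sin(2t)} = 8·2/(s² + 4) = 16/(s² + 4)

Final answer: 16/(s² + 4)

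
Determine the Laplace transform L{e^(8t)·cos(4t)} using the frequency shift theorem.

Frequency shift: L{e^(at)f(t)} = F(s-a). L{e^(8t)·cos(4t)} = (s-8)/((s-8)² + 16)

Final answer: (s-8)/((s-8)² + 16)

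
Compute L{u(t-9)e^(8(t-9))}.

u(t-a)f(t-a) with f(t)=e^(8t). L{e^(8t)} = 1/(s-8). By time shift: e^(-9s)/(s-8)

Final answer: e^(-9s)/(s-8)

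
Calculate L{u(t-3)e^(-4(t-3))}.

u(t-a)f(t-a) with f(t)=e^(-4t). L{e^(-4t)} = 1/(s+4). By time shift: e^(-3s)/(s+4)

Final answer: e^(-3s)/(s+4)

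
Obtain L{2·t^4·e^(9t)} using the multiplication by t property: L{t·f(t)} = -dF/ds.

Using L{t^n·e^(at)} = n!/(s-a)^(n+1), L{t^4·e^(9t)} = 24/(s-9)^5, so L{2·t^4·e^(9t)} = 2·24/(s-9)^5 = 48/(s-9)^5

Final answer: 48/(s-9)^5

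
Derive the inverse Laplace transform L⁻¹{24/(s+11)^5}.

L⁻¹{n!/(s-a)^(n+1)} = t^n·e^(at) with n=4, a=-11. So L⁻¹{24/(s+11)^5} = t^4·e^(-11t)

Final answer: t^4·e^(-11t)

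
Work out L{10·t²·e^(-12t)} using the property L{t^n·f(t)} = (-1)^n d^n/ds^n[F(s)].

L{e^(-12t)} = 1/(s+12). d/ds[1/(s+12)] = -1/(s+12)². d²/ds²[1/(s+12)] = 2/(s+12)³. So L{t²·e^(-12t)} = (-1)² · 2/(s+12)³ = 2/(s+12)³. Then L{10·t²·e^(-12t)} = 10·2/(s+12)³ = 20/(s+12)³

Final answer: 20/(s+12)³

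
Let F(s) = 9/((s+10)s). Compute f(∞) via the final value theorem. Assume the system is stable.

f(∞) = lim_{s→0} sF(s) = lim_{s→0} 9/(s+10) = 9/10

Final answer: 9/10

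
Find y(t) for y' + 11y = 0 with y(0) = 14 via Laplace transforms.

L{y'} + 11L{y} = 0. sY - 14 + 11Y = 0. Y(s+11) = 14. Y = 14/(s+11)

Final answer: y(t) = 14e^(-11t)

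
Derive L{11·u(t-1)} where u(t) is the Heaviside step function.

L{u(t-a)} = e^(-as)/s. Here a=1, so L{u(t-1)} = e^(-s)/s, and L{11·u(t-1)} = 11·e^(-s)/s

Final answer: 11·e^(-s)/s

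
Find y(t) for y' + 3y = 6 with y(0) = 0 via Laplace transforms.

sY + 3Y = 6/s. Y = 6/(s(s+3)). Partial fractions: Y = 2/s - 2/(s+3)

Final answer: y(t) = 2(1 - e^(-3t))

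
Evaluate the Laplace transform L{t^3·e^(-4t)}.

L{t^n·e^(at)} = n!/(s-a)^(n+1), so L{t^3·e^(-4t)} = 6/(s+4)^4

Final answer: 6/(s+4)^4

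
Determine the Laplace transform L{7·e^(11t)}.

L{e^(at)} = 1/(s-a), so L{e^(11t)} = 1/(s-11). Then L{7·e^(11t)} = 7/(s-11)

Final answer: 7/(s-11)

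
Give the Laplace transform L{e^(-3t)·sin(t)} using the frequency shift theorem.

Frequency shift: L{e^(at)f(t)} = F(s-a). L{e^(-3t)·sin(t)} = 1/((s+3)² + 1)

Final answer: 1/((s+3)² + 1)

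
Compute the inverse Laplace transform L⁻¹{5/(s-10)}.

L⁻¹{1/(s-a)} = e^(at), so L⁻¹{1/(s-10)} = e^(10t), and L⁻¹{5/(s-10)} = 5·e^(10t)

Final answer: 5·e^(10t)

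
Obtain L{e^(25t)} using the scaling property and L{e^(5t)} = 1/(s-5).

Using L{f(at)} = (1/a)F(s/a) with a=5 and f(t) = e^(5t): L{e^(25t)} = (1/5) · 1/((s/5)-5) = (1/5) · 5/(s-25) = 1/(s-25)

Final answer: 1/(s-25)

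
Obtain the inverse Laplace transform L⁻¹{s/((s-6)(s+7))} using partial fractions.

Using partial fractions, f(t) = (6e^(6t) + 7e^(-7t))/13

Final answer: (6e^(6t) + 7e^(-7t))/13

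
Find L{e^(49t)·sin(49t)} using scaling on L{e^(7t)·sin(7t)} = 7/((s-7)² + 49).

Scaling with a=7: L{e^(49t)·sin(49t)} = (1/7) · 7/((s/7-7)² + 49). Simplifying: 49/((s-49)² + 2401)

Final answer: 49/((s-49)² + 2401)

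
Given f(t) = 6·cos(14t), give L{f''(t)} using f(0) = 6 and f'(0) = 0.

F(s) = 6s/(s² + 196). L{f''(t)} = s²F(s) - sf(0) - f'(0) = 6s³/(s² + 196) - 6s = (6s³ - 6s(s² + 196))/(s² + 196) = -1176s/(s² + 196)

Final answer: -1176s/(s² + 196)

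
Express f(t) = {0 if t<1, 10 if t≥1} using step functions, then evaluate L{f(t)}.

f(t) = 10·u(t-1). L{u(t-1)} = e^(-s)/s, so L{f(t)} = 10·e^(-s)/s

Final answer: 10·e^(-s)/s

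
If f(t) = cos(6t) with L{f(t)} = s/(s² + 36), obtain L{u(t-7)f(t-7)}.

Time shift theorem: L{u(t-a)f(t-a)} = e^(-as)F(s). Here a=7, F(s) = s/(s² + 36), so L{u(t-7)f(t-7)} = e^(-7s)·s/(s² + 36)

Final answer: e^(-7s)·s/(s² + 36)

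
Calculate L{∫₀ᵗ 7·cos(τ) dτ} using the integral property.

L{∫₀ᵗ f(τ)dτ} = F(s)/s with F(s) = 7s/(s² + 1), so the result is (7s/(s² + 1))/s = 7/(s² + 1)

Final answer: 7/(s² + 1)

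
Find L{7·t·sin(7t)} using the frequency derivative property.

L{sin(7t)} = 7/(s² + 49). By L{t·f(t)} = -F'(s): -d/ds[7/(s² + 49)] = -(7)·(-2s)/(s² + 49)² = 14s/(s² + 49)². Then L{7·t·sin(7t)} = 7·14s/(s² + 49)² = 98s/(s² + 49)²

Final answer: 98s/(s² + 49)²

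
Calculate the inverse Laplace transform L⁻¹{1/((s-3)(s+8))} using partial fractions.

Decompose: A/(s-3) + B/(s+8). A = 1/11, B = -1/11. f(t) = (e^(3t) - e^(-8t))/11

Final answer: (e^(3t) - e^(-8t))/11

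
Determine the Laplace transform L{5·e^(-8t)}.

L{e^(at)} = 1/(s-a), so L{e^(-8t)} = 1/(s+8). Then L{5·e^(-8t)} = 5/(s+8)

Final answer: 5/(s+8)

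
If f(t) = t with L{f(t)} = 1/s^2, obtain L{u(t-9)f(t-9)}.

Time shift theorem: L{u(t-a)f(t-a)} = e^(-as)F(s). Here a=9, F(s) = 1/s^2, so L{u(t-9)f(t-9)} = e^(-9s)·1/s^2

Final answer: e^(-9s)·1/s^2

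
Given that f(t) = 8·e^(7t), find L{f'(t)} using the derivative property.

f(0) = 8, F(s) = 8/(s-7). L{f'(t)} = s·F(s) - f(0) = 8s/(s-7) - 8 = (8s - 8(s-7))/(s-7) = 56/(s-7)

Final answer: 56/(s-7)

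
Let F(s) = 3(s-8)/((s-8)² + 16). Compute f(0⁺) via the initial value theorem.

f(0⁺) = lim_{s→∞} sF(s) = lim_{s→∞} 3s(s-8)/((s-8)² + 16) = 3

Final answer: 3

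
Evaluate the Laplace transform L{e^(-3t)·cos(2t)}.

L{e^(at)·cos(ωt)} = (s-a)/((s-a)² + ω²), so L{e^(-3t)·cos(2t)} = (s+3)/((s+3)² + 4)

Final answer: (s+3)/((s+3)² + 4)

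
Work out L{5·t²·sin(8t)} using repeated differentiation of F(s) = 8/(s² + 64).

F(s) = 8/(s² + 64). F'(s) = -16s/(s² + 64)². F''(s) = -16(64 - 3s²)/(s² + 64)³ = (48s² - 1024)/(s² + 64)³. So L{t²·sin(8t)} = (-1)² F''(s) = (48s² - 1024)/(s² + 64)³. Then L{5·t²·sin(8t)} = 5·(48s² - 1024)/(s² + 64)³ = (240s² - 5120)/(s² + 64)³

Final answer: (240s² - 5120)/(s² + 64)³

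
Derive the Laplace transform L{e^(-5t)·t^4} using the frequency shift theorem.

L{e^(at)·t^n} = n!/(s-a)^(n+1), so L{e^(-5t)·t^4} = 24/(s+5)^5

Final answer: 24/(s+5)^5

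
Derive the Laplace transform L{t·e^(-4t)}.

L{t^n·e^(at)} = n!/(s-a)^(n+1), so L{t·e^(-4t)} = 1/(s+4)^2

Final answer: 1/(s+4)^2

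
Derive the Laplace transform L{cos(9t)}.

L{cos(ωt)} = s/(s² + ω²), so L{cos(9t)} = s/(s² + 81)

Final answer: s/(s² + 81)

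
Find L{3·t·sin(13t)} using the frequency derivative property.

L{sin(13t)} = 13/(s² + 169). By L{t·f(t)} = -F'(s): -d/ds[13/(s² + 169)] = -(13)·(-2s)/(s² + 169)² = 26s/(s² + 169)². Then L{3·t·sin(13t)} = 3·26s/(s² + 169)² = 78s/(s² + 169)²

Final answer: 78s/(s² + 169)²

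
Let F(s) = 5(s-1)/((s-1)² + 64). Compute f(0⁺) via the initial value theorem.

f(0⁺) = lim_{s→∞} sF(s) = lim_{s→∞} 5s(s-1)/((s-1)² + 64) = 5

Final answer: 5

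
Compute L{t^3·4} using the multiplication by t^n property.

L{4} = 4/s. d^1/ds^1[1/s] = -1/s². d^2/ds^2[1/s] = 2/s^3. d^3/ds^3[1/s] = -6/s^4. So L{t^3} = (-1)^{3}·-6/s^4 = 6/s^4. Then L{t^3·4} = 4·6/s^4 = 24/s^4

Final answer: 24/s^4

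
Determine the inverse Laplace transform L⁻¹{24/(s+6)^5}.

L⁻¹{n!/(s-a)^(n+1)} = t^n·e^(at) with n=4, a=-6. So L⁻¹{24/(s+6)^5} = t^4·e^(-6t)

Final answer: t^4·e^(-6t)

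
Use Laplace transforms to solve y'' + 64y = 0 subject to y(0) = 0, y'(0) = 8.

L{y''} + 64L{y} = 0. s²Y - 0 - 8 + 64Y = 0. Y(s² + 64) = 8. Y = (8)/(s² + 64). Inverting: y(t) = sin(8t)

Final answer: y(t) = sin(8t)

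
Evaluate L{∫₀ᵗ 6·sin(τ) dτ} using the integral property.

L{∫₀ᵗ f(τ)dτ} = F(s)/s with F(s) = 6/(s² + 1), so the result is (6/(s² + 1))/s = 6/(s(s² + 1))

Final answer: 6/(s(s² + 1))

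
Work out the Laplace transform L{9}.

L{9} = 9 · L{1} = 9/s

Final answer: 9/s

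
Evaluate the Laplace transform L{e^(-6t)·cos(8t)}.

L{e^(at)·cos(ωt)} = (s-a)/((s-a)² + ω²), so L{e^(-6t)·cos(8t)} = (s+6)/((s+6)² + 64)

Final answer: (s+6)/((s+6)² + 64)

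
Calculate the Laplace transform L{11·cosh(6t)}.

L{cosh(ωt)} = s/(s² - ω²), so L{cosh(6t)} = s/(s² - 36). Then L{11·cosh(6t)} = 11·s/(s² - 36) = 11s/(s² - 36)

Final answer: 11s/(s² - 36)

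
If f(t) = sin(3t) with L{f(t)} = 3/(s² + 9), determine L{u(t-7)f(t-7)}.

Time shift theorem: L{u(t-a)f(t-a)} = e^(-as)F(s). Here a=7, F(s) = 3/(s² + 9), so L{u(t-7)f(t-7)} = e^(-7s)·3/(s² + 9)

Final answer: e^(-7s)·3/(s² + 9)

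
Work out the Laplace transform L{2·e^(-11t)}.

L{e^(at)} = 1/(s-a), so L{e^(-11t)} = 1/(s+11). Then L{2·e^(-11t)} = 2/(s+11)

Final answer: 2/(s+11)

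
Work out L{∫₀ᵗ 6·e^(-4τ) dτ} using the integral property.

L{∫₀ᵗ f(τ)dτ} = F(s)/s with F(s) = 6/(s+4), so L{∫₀ᵗ 6·e^(-4τ) dτ} = 6/(s(s+4))

Final answer: 6/(s(s+4))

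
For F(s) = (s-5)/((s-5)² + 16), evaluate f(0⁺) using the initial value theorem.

f(0⁺) = lim_{s→∞} sF(s) = lim_{s→∞} s(s-5)/((s-5)² + 16) = 1

Final answer: 1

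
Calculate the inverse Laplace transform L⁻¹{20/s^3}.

L⁻¹{n!/s^(n+1)} = t^n with n=2. So L⁻¹{2/s^3} = t^2, and L⁻¹{20/s^3} = (20/2)·t^2 = 10·t^2

Final answer: 10·t^2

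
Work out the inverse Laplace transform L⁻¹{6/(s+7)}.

L⁻¹{1/(s-a)} = e^(at), so L⁻¹{1/(s+7)} = e^(-7t), and L⁻¹{6/(s+7)} = 6·e^(-7t)

Final answer: 6·e^(-7t)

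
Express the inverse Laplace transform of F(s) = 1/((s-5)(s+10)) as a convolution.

1/((s-5)(s+10)) = (1/(s-5))·(1/(s+10)) = L{e^(5t)}·L{e^(-10t)}. So f(t) = e^(5t)*e^(-10t) = ∫₀ᵗ e^(5τ)·e^(-10(t-τ)) dτ

Final answer: ∫₀ᵗ e^(5τ)·e^(-10(t-τ)) dτ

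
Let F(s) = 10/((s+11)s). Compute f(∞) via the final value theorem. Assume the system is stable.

f(∞) = lim_{s→0} sF(s) = lim_{s→0} 10/(s+11) = 10/11

Final answer: 10/11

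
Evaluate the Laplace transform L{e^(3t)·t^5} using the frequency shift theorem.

L{e^(at)·t^n} = n!/(s-a)^(n+1), so L{e^(3t)·t^5} = 120/(s-3)^6

Final answer: 120/(s-3)^6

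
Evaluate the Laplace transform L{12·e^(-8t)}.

L{e^(at)} = 1/(s-a), so L{e^(-8t)} = 1/(s+8). Then L{12·e^(-8t)} = 12/(s+8)

Final answer: 12/(s+8)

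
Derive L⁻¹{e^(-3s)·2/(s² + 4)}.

L⁻¹{2/(s² + 4)} = sin(2t). By the time shift theorem, L⁻¹{e^(-as)F(s)} = u(t-a)f(t-a) with a=3, so L⁻¹{e^(-3s)·2/(s² + 4)} = u(t-3)·sin(2(t-3))

Final answer: u(t-3)·sin(2(t-3))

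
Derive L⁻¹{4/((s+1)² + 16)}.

Form: b/((s-a)² + b²) → e^(at)sin(bt). With a=-1, b=4

Final answer: e^(-t)·sin(4t)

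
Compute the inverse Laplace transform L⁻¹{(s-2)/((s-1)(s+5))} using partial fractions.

Using partial fractions, f(t) = (-e^t + 7e^(-5t))/6

Final answer: (-e^t + 7e^(-5t))/6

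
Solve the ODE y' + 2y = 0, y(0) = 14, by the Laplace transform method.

L{y'} + 2L{y} = 0. sY - 14 + 2Y = 0. Y(s+2) = 14. Y = 14/(s+2)

Final answer: y(t) = 14e^(-2t)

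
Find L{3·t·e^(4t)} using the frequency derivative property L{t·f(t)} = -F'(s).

L{e^(4t)} = 1/(s-4). By frequency derivative: L{t·e^(4t)} = -d/ds[1/(s-4)] = -(-1)/(s-4)² = 1/(s-4)². Then L{3·t·e^(4t)} = 3·1/(s-4)² = 3/(s-4)²

Final answer: 3/(s-4)²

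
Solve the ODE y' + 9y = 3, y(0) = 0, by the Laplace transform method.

sY + 9Y = 3/s. Y = 3/(s(s+9)). Partial fractions: Y = 1/3/s - 1/3/(s+9)

Final answer: y(t) = 1/3(1 - e^(-9t))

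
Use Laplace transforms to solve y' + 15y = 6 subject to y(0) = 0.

sY + 15Y = 6/s. Y = 6/(s(s+15)). Partial fractions: Y = 2/5/s - 2/5/(s+15)

Final answer: y(t) = 2/5(1 - e^(-15t))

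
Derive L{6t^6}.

L{t^n} = n!/s^(n+1). So L{6t^6} = 6·6!/s^7 = 4320/s^7

Final answer: 4320/s^7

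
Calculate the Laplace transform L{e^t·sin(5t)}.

L{e^(at)·sin(ωt)} = ω/((s-a)² + ω²), so L{e^t·sin(5t)} = 5/((s-1)² + 25)

Final answer: 5/((s-1)² + 25)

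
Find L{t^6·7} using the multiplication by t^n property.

L{7} = 7/s. d^1/ds^1[1/s] = -1/s². d^2/ds^2[1/s] = 2/s^3. d^3/ds^3[1/s] = -6/s^4. d^4/ds^4[1/s] = 24/s^5. d^5/ds^5[1/s] = -120/s^6. d^6/ds^6[1/s] = 720/s^7. So L{t^6} = (-1)^{6}·720/s^7 = 720/s^7. Then L{t^6·7} = 7·720/s^7 = 5040/s^7

Final answer: 5040/s^7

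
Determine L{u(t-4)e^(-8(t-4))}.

u(t-a)f(t-a) with f(t)=e^(-8t). L{e^(-8t)} = 1/(s+8). By time shift: e^(-4s)/(s+8)

Final answer: e^(-4s)/(s+8)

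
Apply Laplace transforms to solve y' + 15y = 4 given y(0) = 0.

sY + 15Y = 4/s. Y = 4/(s(s+15)). Partial fractions: Y = 4/15/s - 4/15/(s+15)

Final answer: y(t) = 4/15(1 - e^(-15t))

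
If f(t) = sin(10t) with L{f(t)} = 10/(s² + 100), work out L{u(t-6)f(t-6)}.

Time shift theorem: L{u(t-a)f(t-a)} = e^(-as)F(s). Here a=6, F(s) = 10/(s² + 100), so L{u(t-6)f(t-6)} = e^(-6s)·10/(s² + 100)

Final answer: e^(-6s)·10/(s² + 100)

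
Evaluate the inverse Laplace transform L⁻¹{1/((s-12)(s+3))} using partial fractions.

Decompose: A/(s-12) + B/(s+3). A = 1/15, B = -1/15. f(t) = (e^(12t) - e^(-3t))/15

Final answer: (e^(12t) - e^(-3t))/15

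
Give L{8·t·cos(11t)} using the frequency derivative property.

L{cos(11t)} = s/(s² + 121). Derivative: d/ds[s/(s² + 121)] = [(s² + 121) - s·2s]/(s² + 121)² = (121 - s²)/(s² + 121)². So L{t·cos(11t)} = -F'(s) = (s² - 121)/(s² + 121)². Then L{8·t·cos(11t)} = 8·(s² - 121)/(s² + 121)²

Final answer: 8·(s² - 121)/(s² + 121)²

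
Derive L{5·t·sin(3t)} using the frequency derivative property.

L{sin(3t)} = 3/(s² + 9). By L{t·f(t)} = -F'(s): -d/ds[3/(s² + 9)] = -(3)·(-2s)/(s² + 9)² = 6s/(s² + 9)². Then L{5·t·sin(3t)} = 5·6s/(s² + 9)² = 30s/(s² + 9)²

Final answer: 30s/(s² + 9)²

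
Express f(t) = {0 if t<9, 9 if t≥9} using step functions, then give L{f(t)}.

f(t) = 9·u(t-9). L{u(t-9)} = e^(-9s)/s, so L{f(t)} = 9·e^(-9s)/s

Final answer: 9·e^(-9s)/s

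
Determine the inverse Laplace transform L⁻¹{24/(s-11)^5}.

L⁻¹{n!/(s-a)^(n+1)} = t^n·e^(at), so L⁻¹{24/(s-11)^5} = t^4·e^(11t)

Final answer: t^4·e^(11t)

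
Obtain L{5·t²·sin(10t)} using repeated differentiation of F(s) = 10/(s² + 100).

F(s) = 10/(s² + 100). F'(s) = -20s/(s² + 100)². F''(s) = -20(100 - 3s²)/(s² + 100)³ = (60s² - 2000)/(s² + 100)³. So L{t²·sin(10t)} = (-1)² F''(s) = (60s² - 2000)/(s² + 100)³. Then L{5·t²·sin(10t)} = 5·(60s² - 2000)/(s² + 100)³ = (300s² - 10000)/(s² + 100)³

Final answer: (300s² - 10000)/(s² + 100)³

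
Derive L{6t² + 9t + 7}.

L{6t² + 9t + 7} = 6·2/s³ + 9/s² + 7/s = 12/s³ + 9/s² + 7/s

Final answer: 12/s³ + 9/s² + 7/s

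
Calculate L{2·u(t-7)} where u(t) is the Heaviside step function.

L{u(t-a)} = e^(-as)/s. Here a=7, so L{u(t-7)} = e^(-7s)/s, and L{2·u(t-7)} = 2·e^(-7s)/s

Final answer: 2·e^(-7s)/s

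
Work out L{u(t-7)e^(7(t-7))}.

u(t-a)f(t-a) with f(t)=e^(7t). L{e^(7t)} = 1/(s-7). By time shift: e^(-7s)/(s-7)

Final answer: e^(-7s)/(s-7)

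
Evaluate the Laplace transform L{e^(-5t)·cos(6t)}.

L{e^(at)·cos(ωt)} = (s-a)/((s-a)² + ω²), so L{e^(-5t)·cos(6t)} = (s+5)/((s+5)² + 36)

Final answer: (s+5)/((s+5)² + 36)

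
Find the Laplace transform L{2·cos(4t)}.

L{cos(ωt)} = s/(s² + ω²), so L{cos(4t)} = s/(s² + 16). Then L{2·cos(4t)} = 2·s/(s² + 16) = 2s/(s² + 16)

Final answer: 2s/(s² + 16)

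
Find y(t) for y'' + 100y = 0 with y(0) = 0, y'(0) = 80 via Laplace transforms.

L{y''} + 100L{y} = 0. s²Y - 0 - 80 + 100Y = 0. Y(s² + 100) = 80. Y = (80)/(s² + 100). Inverting: y(t) = 8sin(10t)

Final answer: y(t) = 8sin(10t)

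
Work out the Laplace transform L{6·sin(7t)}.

L{sin(ωt)} = ω/(s² + ω²), so L{sin(7t)} = 7/(s² + 49). Then L{6·sin(7t)} = 6·7/(s² + 49) = 42/(s² + 49)

Final answer: 42/(s² + 49)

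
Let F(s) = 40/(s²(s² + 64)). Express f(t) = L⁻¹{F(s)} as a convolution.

40/(s²(s² + 64)) = (1/s²)·(40/(s² + 64)) = L{t}·L{5·sin(8t)}. So f(t) = t*(5·sin(8t)) = ∫₀ᵗ 5τ·sin(8(t-τ)) dτ

Final answer: ∫₀ᵗ 5τ·sin(8(t-τ)) dτ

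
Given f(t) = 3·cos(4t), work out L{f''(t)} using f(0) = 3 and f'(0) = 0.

F(s) = 3s/(s² + 16). L{f''(t)} = s²F(s) - sf(0) - f'(0) = 3s³/(s² + 16) - 3s = (3s³ - 3s(s² + 16))/(s² + 16) = -48s/(s² + 16)

Final answer: -48s/(s² + 16)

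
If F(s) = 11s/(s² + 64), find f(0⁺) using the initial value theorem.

f(0⁺) = lim_{s→∞} s·11s/(s² + 64) = lim_{s→∞} 11s²/(s² + 64) = 11

Final answer: 11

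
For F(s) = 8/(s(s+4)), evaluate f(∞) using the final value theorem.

f(∞) = lim_{s→0} s·8/(s(s+4)) = lim_{s→0} 8/(s+4) = 8/4 = 2

Final answer: 2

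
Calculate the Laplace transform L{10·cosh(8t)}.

L{cosh(ωt)} = s/(s² - ω²), so L{cosh(8t)} = s/(s² - 64). Then L{10·cosh(8t)} = 10·s/(s² - 64) = 10s/(s² - 64)

Final answer: 10s/(s² - 64)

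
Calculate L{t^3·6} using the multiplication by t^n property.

L{6} = 6/s. d^1/ds^1[1/s] = -1/s². d^2/ds^2[1/s] = 2/s^3. d^3/ds^3[1/s] = -6/s^4. So L{t^3} = (-1)^{3}·-6/s^4 = 6/s^4. Then L{t^3·6} = 6·6/s^4 = 36/s^4

Final answer: 36/s^4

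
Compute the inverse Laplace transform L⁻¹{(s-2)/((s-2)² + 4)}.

Using frequency shift, L⁻¹{(s-2)/((s-2)² + 4)} = e^(2t)·cos(2t)

Final answer: e^(2t)·cos(2t)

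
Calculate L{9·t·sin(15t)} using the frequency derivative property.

L{sin(15t)} = 15/(s² + 225). By L{t·f(t)} = -F'(s): -d/ds[15/(s² + 225)] = -(15)·(-2s)/(s² + 225)² = 30s/(s² + 225)². Then L{9·t·sin(15t)} = 9·30s/(s² + 225)² = 270s/(s² + 225)²

Final answer: 270s/(s² + 225)²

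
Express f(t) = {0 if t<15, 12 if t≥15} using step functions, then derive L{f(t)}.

f(t) = 12·u(t-15). L{u(t-15)} = e^(-15s)/s, so L{f(t)} = 12·e^(-15s)/s

Final answer: 12·e^(-15s)/s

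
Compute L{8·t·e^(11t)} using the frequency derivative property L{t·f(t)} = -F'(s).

L{e^(11t)} = 1/(s-11). By frequency derivative: L{t·e^(11t)} = -d/ds[1/(s-11)] = -(-1)/(s-11)² = 1/(s-11)². Then L{8·t·e^(11t)} = 8·1/(s-11)² = 8/(s-11)²

Final answer: 8/(s-11)²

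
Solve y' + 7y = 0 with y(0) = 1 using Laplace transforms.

L{y'} + 7L{y} = 0. sY - 1 + 7Y = 0. Y(s+7) = 1. Y = 1/(s+7)

Final answer: y(t) = e^(-7t)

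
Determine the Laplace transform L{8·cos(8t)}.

L{cos(ωt)} = s/(s² + ω²), so L{cos(8t)} = s/(s² + 64). Then L{8·cos(8t)} = 8·s/(s² + 64) = 8s/(s² + 64)

Final answer: 8s/(s² + 64)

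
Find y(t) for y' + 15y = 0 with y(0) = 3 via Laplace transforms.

L{y'} + 15L{y} = 0. sY - 3 + 15Y = 0. Y(s+15) = 3. Y = 3/(s+15)

Final answer: y(t) = 3e^(-15t)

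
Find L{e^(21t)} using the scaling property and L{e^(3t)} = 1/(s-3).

Using L{f(at)} = (1/a)F(s/a) with a=7 and f(t) = e^(3t): L{e^(21t)} = (1/7) · 1/((s/7)-3) = (1/7) · 7/(s-21) = 1/(s-21)

Final answer: 1/(s-21)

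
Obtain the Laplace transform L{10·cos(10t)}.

L{cos(ωt)} = s/(s² + ω²), so L{cos(10t)} = s/(s² + 100). Then L{10·cos(10t)} = 10·s/(s² + 100) = 10s/(s² + 100)

Final answer: 10s/(s² + 100)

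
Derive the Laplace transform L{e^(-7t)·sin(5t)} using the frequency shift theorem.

Frequency shift: L{e^(at)f(t)} = F(s-a). L{e^(-7t)·sin(5t)} = 5/((s+7)² + 25)

Final answer: 5/((s+7)² + 25)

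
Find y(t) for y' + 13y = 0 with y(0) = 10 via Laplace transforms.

L{y'} + 13L{y} = 0. sY - 10 + 13Y = 0. Y(s+13) = 10. Y = 10/(s+13)

Final answer: y(t) = 10e^(-13t)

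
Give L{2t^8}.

L{t^n} = n!/s^(n+1). So L{2t^8} = 2·8!/s^9 = 80640/s^9

Final answer: 80640/s^9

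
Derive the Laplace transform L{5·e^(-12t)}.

L{e^(at)} = 1/(s-a), so L{e^(-12t)} = 1/(s+12). Then L{5·e^(-12t)} = 5/(s+12)

Final answer: 5/(s+12)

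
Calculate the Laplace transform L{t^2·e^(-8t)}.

L{t^n·e^(at)} = n!/(s-a)^(n+1), so L{t^2·e^(-8t)} = 2/(s+8)^3

Final answer: 2/(s+8)^3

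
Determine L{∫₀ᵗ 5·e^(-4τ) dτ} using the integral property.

L{∫₀ᵗ f(τ)dτ} = F(s)/s with F(s) = 5/(s+4), so L{∫₀ᵗ 5·e^(-4τ) dτ} = 5/(s(s+4))

Final answer: 5/(s(s+4))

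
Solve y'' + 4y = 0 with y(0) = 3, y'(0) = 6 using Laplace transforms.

L{y''} + 4L{y} = 0. s²Y - 3s - 6 + 4Y = 0. Y(s² + 4) = 3s + 6. Y = (3s + 6)/(s² + 4). Inverting: y(t) = 3cos(2t) + 3sin(2t)

Final answer: y(t) = 3cos(2t) + 3sin(2t)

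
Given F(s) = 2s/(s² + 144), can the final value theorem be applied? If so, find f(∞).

The final value theorem requires all poles of sF(s) in the left half-plane. sF(s) = 2s²/(s² + 144) has poles at s = ±12i (imaginary axis). Theorem does NOT apply (oscillatory system).

Final answer: Not applicable (oscillatory)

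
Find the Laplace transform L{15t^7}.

L{15t^7} = 15 · L{t^7} = 15 · 5040/s^8 = 75600/s^8

Final answer: 75600/s^8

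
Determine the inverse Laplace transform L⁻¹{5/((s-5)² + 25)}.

Using frequency shift, L⁻¹{5/((s-5)² + 25)} = e^(5t)·sin(5t)

Final answer: e^(5t)·sin(5t)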